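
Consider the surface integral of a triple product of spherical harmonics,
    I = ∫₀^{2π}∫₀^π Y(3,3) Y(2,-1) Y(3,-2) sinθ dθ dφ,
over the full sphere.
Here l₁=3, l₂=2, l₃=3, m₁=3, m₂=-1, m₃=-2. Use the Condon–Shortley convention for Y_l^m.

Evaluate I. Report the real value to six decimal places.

Checks pass: Σm=0; 8 even; l₃=3∈[1,5].
(2·3+1)(2·2+1)(2·3+1) = 245
Δ: 2! 4! 2! / 9! → 1/3780
sum: t=0:+1/24 t=1:−1/4 t=2:+1/24 = -1/6
3j²(3 2 3; 0 0 0) = Δ·Π!·Σ² = 4/105  (sign +1)
sum: t=0:+1/48 = 1/48
3j²(3 2 3; 3 -1 -2) = Δ·Π!·Σ² = 5/84  (sign -1)
combine: 4πI² = 245·4/105·5/84 = 5/9
take √, sign -1: I = -0.21026104

-0.210261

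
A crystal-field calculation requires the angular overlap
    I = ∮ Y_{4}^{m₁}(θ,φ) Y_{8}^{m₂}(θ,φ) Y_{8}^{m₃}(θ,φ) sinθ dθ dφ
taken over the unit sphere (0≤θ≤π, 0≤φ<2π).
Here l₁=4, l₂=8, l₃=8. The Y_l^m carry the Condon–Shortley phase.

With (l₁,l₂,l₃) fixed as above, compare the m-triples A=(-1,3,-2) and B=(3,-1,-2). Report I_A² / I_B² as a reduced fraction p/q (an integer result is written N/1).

Shared (l₁,l₂,l₃)=(4,8,8): N and (l;000)² cancel in I_A²/I_B².
A: Δ = 4!·4!·12!/21! = 1/185175900; Racah Σ t=1..4: t=1:−1/1045094400 t=2:+1/52254720 t=3:−1/23224320 t=4:+1/87091200 = -1/74649600; ⇒ 3j(4 8 8; -1 3 -2)² = 110/12597, sgn -1
B: Δ = 4!·4!·12!/21! = 1/185175900; Racah Σ t=0..1: t=0:+1/87091200 t=1:−1/74649600 = -1/522547200; ⇒ 3j(4 8 8; 3 -1 -2)² = 2/4199, sgn -1
I_A²/I_B² = (110/12597)/(2/4199) = 55/3

55/3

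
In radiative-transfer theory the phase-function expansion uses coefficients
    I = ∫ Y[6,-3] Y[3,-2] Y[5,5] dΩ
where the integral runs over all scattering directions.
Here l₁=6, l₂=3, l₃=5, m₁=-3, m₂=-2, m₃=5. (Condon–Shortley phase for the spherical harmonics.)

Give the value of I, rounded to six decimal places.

Checks pass: Σm=0; 14 even; l₃=5∈[3,9].
(2·6+1)(2·3+1)(2·5+1) = 1001
Δ: 4! 8! 2! / 15! → 1/675675
sum: t=1:−1/8640 t=2:+1/2304 t=3:−1/8640 = 7/34560
3j²(6 3 5; 0 0 0) = Δ·Π!·Σ² = 7/429  (sign -1)
sum: t=1:−1/483840 = -1/483840
3j²(6 3 5; -3 -2 5) = Δ·Π!·Σ² = 6/1001  (sign -1)
combine: 4πI² = 1001·7/429·6/1001 = 14/143
take √, sign +1: I = 0.08826552

0.088266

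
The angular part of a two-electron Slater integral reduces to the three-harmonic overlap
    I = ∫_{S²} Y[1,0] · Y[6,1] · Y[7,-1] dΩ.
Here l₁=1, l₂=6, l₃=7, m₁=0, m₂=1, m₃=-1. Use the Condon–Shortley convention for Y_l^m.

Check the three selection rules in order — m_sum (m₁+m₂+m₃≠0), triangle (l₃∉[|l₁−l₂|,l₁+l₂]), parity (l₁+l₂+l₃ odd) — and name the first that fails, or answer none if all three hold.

m₁+m₂+m₃ = 0 + 1 − 1 = 0  ✓
triangle: |1−6|=5 ≤ l₃=7 ≤ 1+6=7  ✓
parity: l₁+l₂+l₃ = 14 is even  ✓

none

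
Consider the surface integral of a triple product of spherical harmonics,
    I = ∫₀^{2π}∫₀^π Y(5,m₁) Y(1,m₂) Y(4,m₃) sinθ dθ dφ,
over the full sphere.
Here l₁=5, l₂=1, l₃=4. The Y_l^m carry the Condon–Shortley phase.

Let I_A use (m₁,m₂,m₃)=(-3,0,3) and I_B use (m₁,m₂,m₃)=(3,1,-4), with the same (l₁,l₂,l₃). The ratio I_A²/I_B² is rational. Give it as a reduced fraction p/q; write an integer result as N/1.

16/1

l's match ⇒ only the (l;m) 3-j factors differ between A and B.
A: triangle coeff Δ(5,1,4) = 1/495; Σ_t [1,1]: t=1:−1/5040 = -1/5040; (3j)²=16/495 [(5 1 4; -3 0 3)], sign=+1
B: triangle coeff Δ(5,1,4) = 1/495; Σ_t [2,2]: t=2:+1/80640 = 1/80640; (3j)²=1/495 [(5 1 4; 3 1 -4)], sign=+1
I_A²/I_B² = (16/495)/(1/495) = 16/1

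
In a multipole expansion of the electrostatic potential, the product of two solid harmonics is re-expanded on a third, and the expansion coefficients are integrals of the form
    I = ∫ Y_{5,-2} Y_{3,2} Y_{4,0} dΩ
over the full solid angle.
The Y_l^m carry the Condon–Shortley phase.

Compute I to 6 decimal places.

-0.065427

Rules hold: Σm=0, L=12 even, 2≤4≤8.
N = 11·7·9 = 693
Δ = 4!·6!·2!/13! = 1/180180
Racah Σ t=1..3: t=1:−1/576 t=2:+1/144 t=3:−1/576 = 1/288
⇒ 3j(5 3 4; 0 0 0)² = 20/1001, sgn +1
Racah Σ t=3..4: t=3:−1/576 t=4:+1/864 = -1/1728
⇒ 3j(5 3 4; -2 2 0)² = 5/1287, sgn -1
4πI² = N·(3j₀)²·(3jₘ)² = 100/1859
I = -1·√(0.0537924/4π) = -0.06542675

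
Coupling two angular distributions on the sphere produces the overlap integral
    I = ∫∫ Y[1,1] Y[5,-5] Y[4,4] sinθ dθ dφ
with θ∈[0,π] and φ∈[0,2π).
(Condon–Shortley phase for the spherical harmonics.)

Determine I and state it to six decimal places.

Rules hold: Σm=0, L=10 even, 4≤4≤6.
N = 3·11·9 = 297
Δ = 2!·0!·8!/11! = 1/495
Racah Σ t=1..1: t=1:−1/576 = -1/576
⇒ 3j(1 5 4; 0 0 0)² = 5/99, sgn -1
Racah Σ t=0..0: t=0:+1/80640 = 1/80640
⇒ 3j(1 5 4; 1 -5 4)² = 1/11, sgn +1
4πI² = N·(3j₀)²·(3jₘ)² = 15/11
I = -1·√(1.36364/4π) = -0.32941575

-0.329416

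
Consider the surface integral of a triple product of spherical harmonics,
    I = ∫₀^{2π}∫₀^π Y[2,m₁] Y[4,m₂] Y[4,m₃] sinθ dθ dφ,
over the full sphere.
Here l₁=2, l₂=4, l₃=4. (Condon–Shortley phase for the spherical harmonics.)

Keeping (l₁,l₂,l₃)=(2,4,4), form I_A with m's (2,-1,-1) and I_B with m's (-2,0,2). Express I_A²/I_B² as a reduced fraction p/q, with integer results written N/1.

10/9

Same 2,4,4: normalisation and zero-m 3j drop out of the ratio.
A: Δ: 2! 2! 6! / 11! → 1/13860; sum: t=0:+1/144 = 1/144; 3j²(2 4 4; 2 -1 -1) = Δ·Π!·Σ² = 10/231  (sign -1)
B: Δ: 2! 2! 6! / 11! → 1/13860; sum: t=2:+1/192 = 1/192; 3j²(2 4 4; -2 0 2) = Δ·Π!·Σ² = 3/77  (sign +1)
I_A²/I_B² = (10/231)/(3/77) = 10/9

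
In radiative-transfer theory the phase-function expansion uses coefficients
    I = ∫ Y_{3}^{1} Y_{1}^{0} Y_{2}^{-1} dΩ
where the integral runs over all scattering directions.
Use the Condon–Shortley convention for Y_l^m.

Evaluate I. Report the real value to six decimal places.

Rules hold: Σm=0, L=6 even, 2≤2≤4.
N = 7·3·5 = 105
Δ = 2!·4!·0!/7! = 1/105
Racah Σ t=1..1: t=1:−1/4 = -1/4
⇒ 3j(3 1 2; 0 0 0)² = 3/35, sgn -1
Racah Σ t=1..1: t=1:−1/6 = -1/6
⇒ 3j(3 1 2; 1 0 -1)² = 8/105, sgn +1
4πI² = N·(3j₀)²·(3jₘ)² = 24/35
I = -1·√(0.685714/4π) = -0.23359668

-0.233597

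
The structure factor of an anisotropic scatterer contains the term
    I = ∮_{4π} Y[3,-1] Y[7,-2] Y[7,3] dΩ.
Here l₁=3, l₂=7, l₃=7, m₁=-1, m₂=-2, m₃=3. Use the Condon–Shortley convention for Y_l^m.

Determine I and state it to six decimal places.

0.000000

L=17 odd ⇒ parity kills the (l;000) factor ⇒ I = 0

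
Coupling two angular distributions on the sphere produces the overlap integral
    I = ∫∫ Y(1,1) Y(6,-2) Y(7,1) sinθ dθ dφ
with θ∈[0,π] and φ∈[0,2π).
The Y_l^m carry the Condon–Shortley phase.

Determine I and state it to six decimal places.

Rules hold: Σm=0, L=14 even, 5≤7≤7.
N = 3·13·15 = 585
Δ = 0!·2!·12!/15! = 1/1365
Racah Σ t=0..0: t=0:+1/518400 = 1/518400
⇒ 3j(1 6 7; 0 0 0)² = 7/195, sgn -1
Racah Σ t=0..0: t=0:+1/1935360 = 1/1935360
⇒ 3j(1 6 7; 1 -2 1)² = 1/91, sgn +1
4πI² = N·(3j₀)²·(3jₘ)² = 3/13
I = -1·√(0.230769/4π) = -0.13551395

-0.135514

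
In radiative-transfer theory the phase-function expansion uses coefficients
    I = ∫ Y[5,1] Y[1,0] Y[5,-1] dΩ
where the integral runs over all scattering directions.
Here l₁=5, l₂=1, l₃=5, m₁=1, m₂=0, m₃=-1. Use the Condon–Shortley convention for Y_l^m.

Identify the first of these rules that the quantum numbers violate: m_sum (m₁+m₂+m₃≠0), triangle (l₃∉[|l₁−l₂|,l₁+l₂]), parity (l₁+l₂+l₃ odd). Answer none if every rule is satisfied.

parity

Σmᵢ = 0  ✓
l₃∈[|l₁−l₂|,l₁+l₂]=[4,6], have l₃=5  ✓
Σlᵢ = 11 ⇒ odd  ✗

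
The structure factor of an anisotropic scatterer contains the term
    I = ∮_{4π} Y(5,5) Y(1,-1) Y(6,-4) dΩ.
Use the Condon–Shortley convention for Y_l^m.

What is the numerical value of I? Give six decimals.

0.040859

m-sum 0 ✓  L=12 even ✓  4≤6≤6 ✓
Π(2lᵢ+1) = 11×3×13 = 429
triangle coeff Δ(5,1,6) = 1/858
Σ_t [0,0]: t=0:+1/14400 = 1/14400
(3j)²=6/143 [(5 1 6; 0 0 0)], sign=+1
Σ_t [0,0]: t=0:+1/7257600 = 1/7257600
(3j)²=1/858 [(5 1 6; 5 -1 -4)], sign=+1
⇒ 4πI² = 3/143
I = (+1)√(3/143/(4π)) = 0.04085899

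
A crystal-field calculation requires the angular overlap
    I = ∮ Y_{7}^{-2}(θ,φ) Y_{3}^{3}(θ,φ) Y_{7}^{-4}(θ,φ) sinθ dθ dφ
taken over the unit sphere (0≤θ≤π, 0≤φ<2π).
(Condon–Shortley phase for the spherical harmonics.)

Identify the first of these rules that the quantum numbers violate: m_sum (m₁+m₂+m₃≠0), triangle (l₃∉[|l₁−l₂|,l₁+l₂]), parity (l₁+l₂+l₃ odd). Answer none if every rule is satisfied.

m_sum

azimuthal sum: -2 + 3 − 4 = -3  ✗
4 ≤ 7 ≤ 10 (triangle on l)
L = 7 + 3 + 7 = 17 (odd)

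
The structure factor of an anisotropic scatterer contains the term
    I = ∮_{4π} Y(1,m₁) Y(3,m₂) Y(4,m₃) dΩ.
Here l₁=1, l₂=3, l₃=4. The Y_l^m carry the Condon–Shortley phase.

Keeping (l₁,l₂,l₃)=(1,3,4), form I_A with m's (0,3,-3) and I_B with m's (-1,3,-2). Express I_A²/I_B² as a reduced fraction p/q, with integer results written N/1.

Shared (l₁,l₂,l₃)=(1,3,4): N and (l;000)² cancel in I_A²/I_B².
A: Δ = 0!·2!·6!/9! = 1/252; Racah Σ t=0..0: t=0:+1/720 = 1/720; ⇒ 3j(1 3 4; 0 3 -3)² = 1/36, sgn -1
B: Δ = 0!·2!·6!/9! = 1/252; Racah Σ t=0..0: t=0:+1/1440 = 1/1440; ⇒ 3j(1 3 4; -1 3 -2)² = 1/252, sgn +1
I_A²/I_B² = (1/36)/(1/252) = 7/1

7/1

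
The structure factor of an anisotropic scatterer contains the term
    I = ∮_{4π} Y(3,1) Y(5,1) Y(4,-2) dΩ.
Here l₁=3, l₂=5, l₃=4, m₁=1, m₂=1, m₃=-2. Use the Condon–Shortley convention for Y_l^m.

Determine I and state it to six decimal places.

0.106335

Checks pass: Σm=0; 12 even; l₃=4∈[2,8].
(2·3+1)(2·5+1)(2·4+1) = 693
Δ: 4! 2! 6! / 13! → 1/180180
sum: t=1:−1/576 t=2:+1/144 t=3:−1/576 = 1/288
3j²(3 5 4; 0 0 0) = Δ·Π!·Σ² = 20/1001  (sign +1)
sum: t=0:+1/34560 t=1:−1/720 t=2:+1/384 = 43/34560
3j²(3 5 4; 1 1 -2) = Δ·Π!·Σ² = 1849/180180  (sign +1)
combine: 4πI² = 693·20/1001·1849/180180 = 1849/13013
take √, sign +1: I = 0.10633465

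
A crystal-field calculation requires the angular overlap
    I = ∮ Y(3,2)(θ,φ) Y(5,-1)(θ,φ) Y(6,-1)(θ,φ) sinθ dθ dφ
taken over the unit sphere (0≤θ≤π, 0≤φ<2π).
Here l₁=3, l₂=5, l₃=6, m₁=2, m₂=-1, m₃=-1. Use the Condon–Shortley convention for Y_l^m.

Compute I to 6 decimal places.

Rules hold: Σm=0, L=14 even, 2≤6≤8.
N = 7·11·13 = 1001
Δ = 2!·4!·8!/15! = 1/675675
Racah Σ t=0..2: t=0:+1/8640 t=1:−1/2304 t=2:+1/8640 = -7/34560
⇒ 3j(3 5 6; 0 0 0)² = 7/429, sgn -1
Racah Σ t=0..1: t=0:+1/6912 t=1:−1/17280 = 1/11520
⇒ 3j(3 5 6; 2 -1 -1)² = 2/143, sgn -1
4πI² = N·(3j₀)²·(3jₘ)² = 98/429
I = +1·√(0.228438/4π) = 0.13482780

0.134828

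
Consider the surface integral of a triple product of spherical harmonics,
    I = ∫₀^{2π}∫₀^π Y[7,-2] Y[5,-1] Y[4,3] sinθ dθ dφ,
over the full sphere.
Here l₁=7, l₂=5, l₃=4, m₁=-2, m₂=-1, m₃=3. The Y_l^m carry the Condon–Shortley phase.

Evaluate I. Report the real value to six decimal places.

Checks pass: Σm=0; 16 even; l₃=4∈[2,12].
(2·7+1)(2·5+1)(2·4+1) = 1485
Δ: 8! 6! 2! / 17! → 1/6126120
sum: t=3:−1/69120 t=4:+1/20736 t=5:−1/69120 = 1/51840
3j²(7 5 4; 0 0 0) = Δ·Π!·Σ² = 280/21879  (sign +1)
sum: t=3:−1/518400 t=4:+1/138240 = 11/2073600
3j²(7 5 4; -2 -1 3) = Δ·Π!·Σ² = 77/4420  (sign -1)
combine: 4πI² = 1485·280/21879·77/4420 = 16170/48841
take √, sign -1: I = -0.16231468

-0.162315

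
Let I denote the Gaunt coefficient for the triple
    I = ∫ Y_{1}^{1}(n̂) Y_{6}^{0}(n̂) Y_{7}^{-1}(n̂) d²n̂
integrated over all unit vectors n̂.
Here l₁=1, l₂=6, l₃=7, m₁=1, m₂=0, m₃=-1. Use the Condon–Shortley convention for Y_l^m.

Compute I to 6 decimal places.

-0.185147

Checks pass: Σm=0; 14 even; l₃=7∈[5,7].
(2·1+1)(2·6+1)(2·7+1) = 585
Δ: 0! 2! 12! / 15! → 1/1365
sum: t=0:+1/518400 = 1/518400
3j²(1 6 7; 0 0 0) = Δ·Π!·Σ² = 7/195  (sign -1)
sum: t=0:+1/1036800 = 1/1036800
3j²(1 6 7; 1 0 -1) = Δ·Π!·Σ² = 4/195  (sign +1)
combine: 4πI² = 585·7/195·4/195 = 28/65
take √, sign -1: I = -0.18514731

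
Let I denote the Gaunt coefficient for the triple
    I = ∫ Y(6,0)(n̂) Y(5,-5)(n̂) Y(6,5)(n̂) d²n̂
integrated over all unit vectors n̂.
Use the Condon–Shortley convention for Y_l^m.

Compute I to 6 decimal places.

0.000000

Σlᵢ=17 odd — θ-integrand is odd under cosθ→−cosθ; I=0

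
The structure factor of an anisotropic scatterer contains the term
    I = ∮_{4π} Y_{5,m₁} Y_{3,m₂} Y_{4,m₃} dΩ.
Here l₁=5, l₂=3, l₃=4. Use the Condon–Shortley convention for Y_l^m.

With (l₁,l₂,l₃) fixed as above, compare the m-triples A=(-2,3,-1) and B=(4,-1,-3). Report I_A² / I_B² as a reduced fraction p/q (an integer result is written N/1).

Shared (l₁,l₂,l₃)=(5,3,4): N and (l;000)² cancel in I_A²/I_B².
A: Δ = 4!·6!·2!/13! = 1/180180; Racah Σ t=4..4: t=4:+1/1728 = 1/1728; ⇒ 3j(5 3 4; -2 3 -1)² = 25/858, sgn -1
B: Δ = 4!·6!·2!/13! = 1/180180; Racah Σ t=0..1: t=0:+1/5760 t=1:−1/4320 = -1/17280; ⇒ 3j(5 3 4; 4 -1 -3)² = 7/4290, sgn +1
I_A²/I_B² = (25/858)/(7/4290) = 125/7

125/7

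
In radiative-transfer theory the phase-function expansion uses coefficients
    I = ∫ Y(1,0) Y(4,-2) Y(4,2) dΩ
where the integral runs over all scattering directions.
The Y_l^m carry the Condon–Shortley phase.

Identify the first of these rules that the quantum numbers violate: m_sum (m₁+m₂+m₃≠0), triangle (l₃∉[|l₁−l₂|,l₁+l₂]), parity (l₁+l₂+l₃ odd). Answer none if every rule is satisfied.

parity

azimuthal sum: 0 − 2 + 2 = 0  ✓
3 ≤ 4 ≤ 5 (triangle on l)  ✓
L = 1 + 4 + 4 = 9 (odd)  ✗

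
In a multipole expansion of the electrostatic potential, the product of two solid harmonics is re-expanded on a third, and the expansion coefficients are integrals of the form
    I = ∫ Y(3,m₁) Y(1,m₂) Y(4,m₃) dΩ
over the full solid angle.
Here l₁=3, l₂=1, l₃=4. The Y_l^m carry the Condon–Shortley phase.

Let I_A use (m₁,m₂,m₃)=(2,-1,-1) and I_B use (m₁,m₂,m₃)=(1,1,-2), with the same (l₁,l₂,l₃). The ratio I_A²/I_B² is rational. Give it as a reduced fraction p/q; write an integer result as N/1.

Shared (l₁,l₂,l₃)=(3,1,4): N and (l;000)² cancel in I_A²/I_B².
A: Δ = 0!·6!·2!/9! = 1/252; Racah Σ t=0..0: t=0:+1/240 = 1/240; ⇒ 3j(3 1 4; 2 -1 -1)² = 1/84, sgn -1
B: Δ = 0!·6!·2!/9! = 1/252; Racah Σ t=0..0: t=0:+1/96 = 1/96; ⇒ 3j(3 1 4; 1 1 -2)² = 5/84, sgn +1
I_A²/I_B² = (1/84)/(5/84) = 1/5

1/5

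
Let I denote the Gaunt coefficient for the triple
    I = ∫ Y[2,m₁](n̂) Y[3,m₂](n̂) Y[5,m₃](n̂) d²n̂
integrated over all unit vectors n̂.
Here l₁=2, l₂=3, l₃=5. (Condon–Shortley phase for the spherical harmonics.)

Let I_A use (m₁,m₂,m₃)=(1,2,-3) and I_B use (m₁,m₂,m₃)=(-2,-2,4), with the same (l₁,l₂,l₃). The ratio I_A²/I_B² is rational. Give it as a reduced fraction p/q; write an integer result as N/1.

8/9

l's match ⇒ only the (l;m) 3-j factors differ between A and B.
A: triangle coeff Δ(2,3,5) = 1/2310; Σ_t [0,0]: t=0:+1/720 = 1/720; (3j)²=8/165 [(2 3 5; 1 2 -3)], sign=+1
B: triangle coeff Δ(2,3,5) = 1/2310; Σ_t [0,0]: t=0:+1/2880 = 1/2880; (3j)²=3/55 [(2 3 5; -2 -2 4)], sign=-1
I_A²/I_B² = (8/165)/(3/55) = 8/9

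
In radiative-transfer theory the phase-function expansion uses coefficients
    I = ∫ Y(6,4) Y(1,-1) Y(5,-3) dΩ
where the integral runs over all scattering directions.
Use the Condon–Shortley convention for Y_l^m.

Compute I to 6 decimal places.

Rules hold: Σm=0, L=12 even, 5≤5≤7.
N = 13·3·11 = 429
Δ = 2!·10!·0!/13! = 1/858
Racah Σ t=1..1: t=1:−1/14400 = -1/14400
⇒ 3j(6 1 5; 0 0 0)² = 6/143, sgn +1
Racah Σ t=0..0: t=0:+1/161280 = 1/161280
⇒ 3j(6 1 5; 4 -1 -3)² = 15/286, sgn +1
4πI² = N·(3j₀)²·(3jₘ)² = 135/143
I = +1·√(0.944056/4π) = 0.27409047

0.274090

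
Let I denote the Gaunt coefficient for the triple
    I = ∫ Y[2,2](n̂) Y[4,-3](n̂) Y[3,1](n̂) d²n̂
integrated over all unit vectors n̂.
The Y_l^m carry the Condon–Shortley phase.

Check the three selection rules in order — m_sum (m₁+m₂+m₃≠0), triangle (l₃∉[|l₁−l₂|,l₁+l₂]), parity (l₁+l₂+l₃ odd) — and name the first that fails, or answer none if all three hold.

m₁+m₂+m₃ = 2 − 3 + 1 = 0  ✓
triangle: |2−4|=2 ≤ l₃=3 ≤ 2+4=6  ✓
parity: l₁+l₂+l₃ = 9 is odd  ✗

parity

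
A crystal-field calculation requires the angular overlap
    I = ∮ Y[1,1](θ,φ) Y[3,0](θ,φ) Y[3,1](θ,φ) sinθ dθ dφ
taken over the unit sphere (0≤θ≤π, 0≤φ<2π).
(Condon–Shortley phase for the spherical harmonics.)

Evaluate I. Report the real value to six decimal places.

Σmᵢ = 2 ≠ 0, so the φ-integral vanishes; I = 0

0.000000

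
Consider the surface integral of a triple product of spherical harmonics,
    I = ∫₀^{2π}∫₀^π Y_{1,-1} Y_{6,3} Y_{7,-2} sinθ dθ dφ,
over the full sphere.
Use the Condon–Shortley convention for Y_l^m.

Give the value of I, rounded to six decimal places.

m-sum 0 ✓  L=14 even ✓  5≤7≤7 ✓
Π(2lᵢ+1) = 3×13×15 = 585
triangle coeff Δ(1,6,7) = 1/1365
Σ_t [0,0]: t=0:+1/518400 = 1/518400
(3j)²=7/195 [(1 6 7; 0 0 0)], sign=-1
Σ_t [0,0]: t=0:+1/4354560 = 1/4354560
(3j)²=2/273 [(1 6 7; -1 3 -2)], sign=-1
⇒ 4πI² = 2/13
I = (+1)√(2/13/(4π)) = 0.11064668

0.110647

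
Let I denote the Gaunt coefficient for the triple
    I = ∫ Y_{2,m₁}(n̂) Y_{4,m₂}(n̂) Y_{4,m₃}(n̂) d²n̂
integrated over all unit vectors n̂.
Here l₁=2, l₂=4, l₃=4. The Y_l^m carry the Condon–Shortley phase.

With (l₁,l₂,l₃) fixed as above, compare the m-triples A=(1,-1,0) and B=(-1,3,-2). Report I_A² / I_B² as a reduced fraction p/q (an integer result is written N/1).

l's match ⇒ only the (l;m) 3-j factors differ between A and B.
A: triangle coeff Δ(2,4,4) = 1/13860; Σ_t [0,1]: t=0:+1/72 t=1:−1/96 = 1/288; (3j)²=1/462 [(2 4 4; 1 -1 0)], sign=+1
B: triangle coeff Δ(2,4,4) = 1/13860; Σ_t [1,2]: t=1:−1/1440 t=2:+1/240 = 1/288; (3j)²=5/132 [(2 4 4; -1 3 -2)], sign=+1
I_A²/I_B² = (1/462)/(5/132) = 2/35

2/35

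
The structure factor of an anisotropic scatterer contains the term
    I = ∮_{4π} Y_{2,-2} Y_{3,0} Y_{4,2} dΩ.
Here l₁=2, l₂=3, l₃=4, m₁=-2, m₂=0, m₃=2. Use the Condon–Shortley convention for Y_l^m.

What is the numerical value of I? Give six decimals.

0.000000

Σlᵢ=9 odd — θ-integrand is odd under cosθ→−cosθ; I=0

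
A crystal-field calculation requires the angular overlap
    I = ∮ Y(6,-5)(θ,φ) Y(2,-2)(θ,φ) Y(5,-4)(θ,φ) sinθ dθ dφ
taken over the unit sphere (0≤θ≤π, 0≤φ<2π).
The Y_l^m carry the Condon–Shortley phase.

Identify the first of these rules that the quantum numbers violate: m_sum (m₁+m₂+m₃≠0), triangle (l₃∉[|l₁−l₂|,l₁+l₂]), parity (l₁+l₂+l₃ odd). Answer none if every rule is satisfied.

m₁+m₂+m₃ = -5 − 2 − 4 = -11  ✗
triangle: |6−2|=4 ≤ l₃=5 ≤ 6+2=8
parity: l₁+l₂+l₃ = 13 is odd

m_sum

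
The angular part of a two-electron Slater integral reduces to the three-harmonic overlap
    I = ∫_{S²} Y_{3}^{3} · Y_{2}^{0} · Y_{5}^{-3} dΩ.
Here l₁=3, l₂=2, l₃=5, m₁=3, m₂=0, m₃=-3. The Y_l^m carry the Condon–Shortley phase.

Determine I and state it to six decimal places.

Rules hold: Σm=0, L=10 even, 1≤5≤5.
N = 7·5·11 = 385
Δ = 0!·6!·4!/11! = 1/2310
Racah Σ t=0..0: t=0:+1/144 = 1/144
⇒ 3j(3 2 5; 0 0 0)² = 10/231, sgn -1
Racah Σ t=0..0: t=0:+1/2880 = 1/2880
⇒ 3j(3 2 5; 3 0 -3)² = 2/165, sgn +1
4πI² = N·(3j₀)²·(3jₘ)² = 20/99
I = -1·√(0.20202/4π) = -0.12679218

-0.126792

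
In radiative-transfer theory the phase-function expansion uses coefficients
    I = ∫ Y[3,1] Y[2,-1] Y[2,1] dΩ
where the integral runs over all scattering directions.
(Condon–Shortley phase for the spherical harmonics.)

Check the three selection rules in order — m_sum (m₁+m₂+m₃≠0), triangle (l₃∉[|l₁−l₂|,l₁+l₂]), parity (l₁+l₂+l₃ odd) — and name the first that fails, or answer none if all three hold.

m_sum

azimuthal sum: 1 − 1 + 1 = 1  ✗
1 ≤ 2 ≤ 5 (triangle on l)
L = 3 + 2 + 2 = 7 (odd)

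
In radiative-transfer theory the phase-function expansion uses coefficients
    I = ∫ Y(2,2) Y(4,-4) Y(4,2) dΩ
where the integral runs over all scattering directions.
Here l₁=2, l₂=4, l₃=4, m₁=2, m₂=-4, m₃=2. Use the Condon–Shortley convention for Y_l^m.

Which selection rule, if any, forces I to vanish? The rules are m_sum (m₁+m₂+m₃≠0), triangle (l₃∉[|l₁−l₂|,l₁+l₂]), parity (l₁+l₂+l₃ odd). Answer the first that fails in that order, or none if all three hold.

none

Σmᵢ = 0  ✓
l₃∈[|l₁−l₂|,l₁+l₂]=[2,6], have l₃=4  ✓
Σlᵢ = 10 ⇒ even  ✓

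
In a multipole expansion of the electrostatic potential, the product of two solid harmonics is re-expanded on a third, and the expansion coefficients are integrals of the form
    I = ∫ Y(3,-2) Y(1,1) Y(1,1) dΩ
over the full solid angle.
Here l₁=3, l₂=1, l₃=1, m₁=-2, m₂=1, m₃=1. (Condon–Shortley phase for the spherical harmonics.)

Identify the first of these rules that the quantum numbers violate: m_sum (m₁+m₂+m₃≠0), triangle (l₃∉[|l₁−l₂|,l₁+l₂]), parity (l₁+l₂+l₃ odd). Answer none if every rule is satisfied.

triangle

m₁+m₂+m₃ = -2 + 1 + 1 = 0  ✓
triangle: |3−1|=2 ≤ l₃=1 ≤ 3+1=4  ✗
parity: l₁+l₂+l₃ = 5 is odd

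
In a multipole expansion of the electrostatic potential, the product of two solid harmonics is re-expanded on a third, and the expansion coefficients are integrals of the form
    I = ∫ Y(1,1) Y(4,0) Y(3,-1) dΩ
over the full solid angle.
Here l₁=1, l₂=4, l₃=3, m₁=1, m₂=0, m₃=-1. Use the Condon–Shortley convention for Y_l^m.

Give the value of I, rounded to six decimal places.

Rules hold: Σm=0, L=8 even, 3≤3≤5.
N = 3·9·7 = 189
Δ = 2!·0!·6!/9! = 1/252
Racah Σ t=1..1: t=1:−1/36 = -1/36
⇒ 3j(1 4 3; 0 0 0)² = 4/63, sgn +1
Racah Σ t=0..0: t=0:+1/96 = 1/96
⇒ 3j(1 4 3; 1 0 -1)² = 1/42, sgn +1
4πI² = N·(3j₀)²·(3jₘ)² = 2/7
I = +1·√(0.285714/4π) = 0.15078601

0.150786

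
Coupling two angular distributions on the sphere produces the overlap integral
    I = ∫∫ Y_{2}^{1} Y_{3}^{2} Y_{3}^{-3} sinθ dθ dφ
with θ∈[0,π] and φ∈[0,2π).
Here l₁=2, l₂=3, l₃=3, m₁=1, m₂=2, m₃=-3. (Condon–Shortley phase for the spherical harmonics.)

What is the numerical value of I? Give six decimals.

-0.210261

Checks pass: Σm=0; 8 even; l₃=3∈[1,5].
(2·2+1)(2·3+1)(2·3+1) = 245
Δ: 2! 2! 4! / 9! → 1/3780
sum: t=0:+1/24 t=1:−1/4 t=2:+1/24 = -1/6
3j²(2 3 3; 0 0 0) = Δ·Π!·Σ² = 4/105  (sign +1)
sum: t=1:−1/48 = -1/48
3j²(2 3 3; 1 2 -3) = Δ·Π!·Σ² = 5/84  (sign -1)
combine: 4πI² = 245·4/105·5/84 = 5/9
take √, sign -1: I = -0.21026104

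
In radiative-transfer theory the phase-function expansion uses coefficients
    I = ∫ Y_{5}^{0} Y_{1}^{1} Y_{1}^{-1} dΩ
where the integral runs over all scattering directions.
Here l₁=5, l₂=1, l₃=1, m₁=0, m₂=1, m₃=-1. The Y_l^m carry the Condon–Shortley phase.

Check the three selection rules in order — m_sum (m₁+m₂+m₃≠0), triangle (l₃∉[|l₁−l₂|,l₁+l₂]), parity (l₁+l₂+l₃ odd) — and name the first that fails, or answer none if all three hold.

triangle

azimuthal sum: 0 + 1 − 1 = 0  ✓
4 ≤ 1 ≤ 6 (triangle on l)  ✗
L = 5 + 1 + 1 = 7 (odd)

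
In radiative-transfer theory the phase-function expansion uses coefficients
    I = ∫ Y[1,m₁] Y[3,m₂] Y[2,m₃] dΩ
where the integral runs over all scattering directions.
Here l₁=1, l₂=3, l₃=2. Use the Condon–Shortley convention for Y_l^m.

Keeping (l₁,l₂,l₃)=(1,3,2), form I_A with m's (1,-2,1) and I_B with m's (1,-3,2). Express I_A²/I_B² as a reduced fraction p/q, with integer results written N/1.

Same 1,3,2: normalisation and zero-m 3j drop out of the ratio.
A: Δ: 2! 0! 4! / 7! → 1/105; sum: t=0:+1/12 = 1/12; 3j²(1 3 2; 1 -2 1) = Δ·Π!·Σ² = 2/21  (sign -1)
B: Δ: 2! 0! 4! / 7! → 1/105; sum: t=0:+1/48 = 1/48; 3j²(1 3 2; 1 -3 2) = Δ·Π!·Σ² = 1/7  (sign +1)
I_A²/I_B² = (2/21)/(1/7) = 2/3

2/3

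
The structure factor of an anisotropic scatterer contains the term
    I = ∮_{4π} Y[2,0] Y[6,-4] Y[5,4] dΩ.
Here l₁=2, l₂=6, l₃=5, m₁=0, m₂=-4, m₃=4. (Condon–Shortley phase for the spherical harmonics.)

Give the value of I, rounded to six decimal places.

0.000000

L=13 odd ⇒ parity kills the (l;000) factor ⇒ I = 0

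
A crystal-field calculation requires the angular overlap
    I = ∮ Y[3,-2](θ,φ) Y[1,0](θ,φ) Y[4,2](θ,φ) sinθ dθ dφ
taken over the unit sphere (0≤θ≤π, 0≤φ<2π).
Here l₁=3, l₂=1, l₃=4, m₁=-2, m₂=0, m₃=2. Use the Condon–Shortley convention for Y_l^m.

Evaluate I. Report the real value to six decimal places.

m-sum 0 ✓  L=8 even ✓  2≤4≤4 ✓
Π(2lᵢ+1) = 7×3×9 = 189
triangle coeff Δ(3,1,4) = 1/252
Σ_t [0,0]: t=0:+1/36 = 1/36
(3j)²=4/63 [(3 1 4; 0 0 0)], sign=+1
Σ_t [0,0]: t=0:+1/120 = 1/120
(3j)²=1/21 [(3 1 4; -2 0 2)], sign=+1
⇒ 4πI² = 4/7
I = (+1)√(4/7/(4π)) = 0.21324362

0.213244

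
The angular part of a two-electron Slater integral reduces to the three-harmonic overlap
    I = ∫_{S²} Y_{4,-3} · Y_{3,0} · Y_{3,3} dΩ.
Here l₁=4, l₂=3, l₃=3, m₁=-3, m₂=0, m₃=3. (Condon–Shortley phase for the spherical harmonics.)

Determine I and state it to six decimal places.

Rules hold: Σm=0, L=10 even, 1≤3≤7.
N = 9·7·7 = 441
Δ = 4!·4!·2!/11! = 1/34650
Racah Σ t=1..3: t=1:−1/72 t=2:+1/16 t=3:−1/72 = 5/144
⇒ 3j(4 3 3; 0 0 0)² = 2/77, sgn -1
Racah Σ t=3..3: t=3:−1/288 = -1/288
⇒ 3j(4 3 3; -3 0 3)² = 1/22, sgn -1
4πI² = N·(3j₀)²·(3jₘ)² = 63/121
I = +1·√(0.520661/4π) = 0.20355073

0.203551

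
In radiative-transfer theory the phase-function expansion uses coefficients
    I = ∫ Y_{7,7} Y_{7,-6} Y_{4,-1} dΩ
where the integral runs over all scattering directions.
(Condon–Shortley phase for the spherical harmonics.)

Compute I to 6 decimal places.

0.197290

Checks pass: Σm=0; 18 even; l₃=4∈[0,14].
(2·7+1)(2·7+1)(2·4+1) = 2025
Δ: 10! 4! 4! / 19! → 1/58198140
sum: t=3:−1/17418240 t=4:+1/622080 t=5:−1/230400 t=6:+1/622080 t=7:−1/17418240 = -1/806400
3j²(7 7 4; 0 0 0) = Δ·Π!·Σ² = 2268/230945  (sign -1)
sum: t=0:+1/522547200 = 1/522547200
3j²(7 7 4; 7 -6 -1) = Δ·Π!·Σ² = 143/5814  (sign -1)
combine: 4πI² = 2025·2268/230945·143/5814 = 51030/104329
take √, sign +1: I = 0.19729012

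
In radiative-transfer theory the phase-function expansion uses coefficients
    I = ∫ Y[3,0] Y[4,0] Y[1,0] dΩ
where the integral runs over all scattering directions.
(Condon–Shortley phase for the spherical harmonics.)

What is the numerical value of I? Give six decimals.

m-sum 0 ✓  L=8 even ✓  1≤1≤7 ✓
Π(2lᵢ+1) = 7×9×3 = 189
triangle coeff Δ(3,4,1) = 1/252
Σ_t [3,3]: t=3:−1/36 = -1/36
(3j)²=4/63 [(3 4 1; 0 0 0)], sign=+1
(m-triple is (0,0,0) — same symbol as above.)
⇒ 4πI² = 16/21
I = (+1)√(16/21/(4π)) = 0.24623252

0.246233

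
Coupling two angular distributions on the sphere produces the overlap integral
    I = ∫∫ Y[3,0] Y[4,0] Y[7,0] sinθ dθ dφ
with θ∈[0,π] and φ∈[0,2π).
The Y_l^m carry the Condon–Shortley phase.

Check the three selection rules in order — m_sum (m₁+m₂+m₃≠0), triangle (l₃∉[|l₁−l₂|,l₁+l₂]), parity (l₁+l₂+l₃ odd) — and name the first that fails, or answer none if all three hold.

Σmᵢ = 0  ✓
l₃∈[|l₁−l₂|,l₁+l₂]=[1,7], have l₃=7  ✓
Σlᵢ = 14 ⇒ even  ✓

none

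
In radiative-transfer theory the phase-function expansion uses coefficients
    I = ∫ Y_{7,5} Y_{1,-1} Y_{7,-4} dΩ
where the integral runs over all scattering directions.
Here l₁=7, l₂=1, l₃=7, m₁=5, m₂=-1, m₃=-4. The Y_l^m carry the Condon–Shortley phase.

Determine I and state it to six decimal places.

Σlᵢ=15 odd — θ-integrand is odd under cosθ→−cosθ; I=0

0.000000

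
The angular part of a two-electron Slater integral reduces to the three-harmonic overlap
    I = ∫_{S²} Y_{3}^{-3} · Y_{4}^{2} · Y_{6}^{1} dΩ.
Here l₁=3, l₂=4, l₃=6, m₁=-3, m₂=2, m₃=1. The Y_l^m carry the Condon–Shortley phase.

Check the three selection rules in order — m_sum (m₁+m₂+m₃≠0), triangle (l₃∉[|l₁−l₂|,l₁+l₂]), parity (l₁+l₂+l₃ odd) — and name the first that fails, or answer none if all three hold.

parity

azimuthal sum: -3 + 2 + 1 = 0  ✓
1 ≤ 6 ≤ 7 (triangle on l)  ✓
L = 3 + 4 + 6 = 13 (odd)  ✗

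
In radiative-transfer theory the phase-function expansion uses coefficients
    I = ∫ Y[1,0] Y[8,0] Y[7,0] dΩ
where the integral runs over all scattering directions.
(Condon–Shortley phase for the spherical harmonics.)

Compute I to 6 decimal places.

Checks pass: Σm=0; 16 even; l₃=7∈[7,9].
(2·1+1)(2·8+1)(2·7+1) = 765
Δ: 2! 0! 14! / 17! → 1/2040
sum: t=1:−1/25401600 = -1/25401600
3j²(1 8 7; 0 0 0) = Δ·Π!·Σ² = 8/255  (sign +1)
(m-triple is (0,0,0) — same symbol as above.)
combine: 4πI² = 765·8/255·8/255 = 64/85
take √, sign +1: I = 0.24477981

0.244780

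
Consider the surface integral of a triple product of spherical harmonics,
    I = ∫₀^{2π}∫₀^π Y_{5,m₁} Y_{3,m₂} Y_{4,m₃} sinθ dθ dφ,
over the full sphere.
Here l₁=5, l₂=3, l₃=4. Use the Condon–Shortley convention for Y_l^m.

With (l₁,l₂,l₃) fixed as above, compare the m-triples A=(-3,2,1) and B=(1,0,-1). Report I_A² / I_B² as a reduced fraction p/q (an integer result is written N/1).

Shared (l₁,l₂,l₃)=(5,3,4): N and (l;000)² cancel in I_A²/I_B².
A: Δ = 4!·6!·2!/13! = 1/180180; Racah Σ t=3..4: t=3:−1/1440 t=4:+1/1152 = 1/5760; ⇒ 3j(5 3 4; -3 2 1)² = 1/858, sgn -1
B: Δ = 4!·6!·2!/13! = 1/180180; Racah Σ t=1..3: t=1:−1/432 t=2:+1/192 t=3:−1/1440 = 19/8640; ⇒ 3j(5 3 4; 1 0 -1)² = 361/30030, sgn -1
I_A²/I_B² = (1/858)/(361/30030) = 35/361

35/361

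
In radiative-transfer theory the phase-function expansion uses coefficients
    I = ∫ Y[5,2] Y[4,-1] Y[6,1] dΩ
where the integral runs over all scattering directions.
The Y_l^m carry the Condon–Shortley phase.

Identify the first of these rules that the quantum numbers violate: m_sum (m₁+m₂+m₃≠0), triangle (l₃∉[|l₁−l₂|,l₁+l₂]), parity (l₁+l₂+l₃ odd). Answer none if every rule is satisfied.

m_sum

m₁+m₂+m₃ = 2 − 1 + 1 = 2  ✗
triangle: |5−4|=1 ≤ l₃=6 ≤ 5+4=9
parity: l₁+l₂+l₃ = 15 is odd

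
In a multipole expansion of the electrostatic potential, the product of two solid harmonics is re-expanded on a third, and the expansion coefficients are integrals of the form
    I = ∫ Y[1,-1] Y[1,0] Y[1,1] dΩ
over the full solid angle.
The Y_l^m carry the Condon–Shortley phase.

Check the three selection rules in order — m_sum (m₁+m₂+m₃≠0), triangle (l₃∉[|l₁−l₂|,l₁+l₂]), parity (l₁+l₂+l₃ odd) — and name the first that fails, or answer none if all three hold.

Σmᵢ = 0  ✓
l₃∈[|l₁−l₂|,l₁+l₂]=[0,2], have l₃=1  ✓
Σlᵢ = 3 ⇒ odd  ✗

parity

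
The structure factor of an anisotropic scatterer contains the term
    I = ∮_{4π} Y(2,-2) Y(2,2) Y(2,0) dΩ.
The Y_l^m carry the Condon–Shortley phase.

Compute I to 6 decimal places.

-0.180224

m-sum 0 ✓  L=6 even ✓  0≤2≤4 ✓
Π(2lᵢ+1) = 5×5×5 = 125
triangle coeff Δ(2,2,2) = 1/630
Σ_t [0,2]: t=0:+1/8 t=1:−1/1 t=2:+1/8 = -3/4
(3j)²=2/35 [(2 2 2; 0 0 0)], sign=-1
Σ_t [2,2]: t=2:+1/8 = 1/8
(3j)²=2/35 [(2 2 2; -2 2 0)], sign=+1
⇒ 4πI² = 20/49
I = (-1)√(20/49/(4π)) = -0.18022375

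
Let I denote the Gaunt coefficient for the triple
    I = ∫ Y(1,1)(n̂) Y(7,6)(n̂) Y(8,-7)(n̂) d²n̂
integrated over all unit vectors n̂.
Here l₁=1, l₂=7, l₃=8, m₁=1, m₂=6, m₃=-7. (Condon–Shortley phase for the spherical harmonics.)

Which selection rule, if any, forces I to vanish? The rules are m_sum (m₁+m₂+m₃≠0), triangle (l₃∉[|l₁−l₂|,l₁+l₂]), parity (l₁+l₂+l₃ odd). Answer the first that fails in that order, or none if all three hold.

m₁+m₂+m₃ = 1 + 6 − 7 = 0  ✓
triangle: |1−7|=6 ≤ l₃=8 ≤ 1+7=8  ✓
parity: l₁+l₂+l₃ = 16 is even  ✓

none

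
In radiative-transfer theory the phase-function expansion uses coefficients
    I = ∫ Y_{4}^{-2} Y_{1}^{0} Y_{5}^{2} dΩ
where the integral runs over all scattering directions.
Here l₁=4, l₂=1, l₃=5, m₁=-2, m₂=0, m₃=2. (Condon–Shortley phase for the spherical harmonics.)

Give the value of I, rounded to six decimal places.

Rules hold: Σm=0, L=10 even, 3≤5≤5.
N = 9·3·11 = 297
Δ = 0!·8!·2!/11! = 1/495
Racah Σ t=0..0: t=0:+1/576 = 1/576
⇒ 3j(4 1 5; 0 0 0)² = 5/99, sgn -1
Racah Σ t=0..0: t=0:+1/1440 = 1/1440
⇒ 3j(4 1 5; -2 0 2)² = 7/165, sgn -1
4πI² = N·(3j₀)²·(3jₘ)² = 7/11
I = +1·√(0.636364/4π) = 0.22503380

0.225034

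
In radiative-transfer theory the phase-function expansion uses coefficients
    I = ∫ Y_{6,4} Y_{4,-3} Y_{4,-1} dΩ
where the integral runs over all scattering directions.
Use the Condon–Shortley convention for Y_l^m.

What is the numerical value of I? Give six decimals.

-0.030176

m-sum 0 ✓  L=14 even ✓  2≤4≤10 ✓
Π(2lᵢ+1) = 13×9×9 = 1053
triangle coeff Δ(6,4,4) = 1/1261260
Σ_t [2,4]: t=2:+1/4608 t=3:−1/1296 t=4:+1/4608 = -7/20736
(3j)²=20/1287 [(6 4 4; 0 0 0)], sign=-1
Σ_t [0,1]: t=0:+1/34560 t=1:−1/28800 = -1/172800
(3j)²=1/1430 [(6 4 4; 4 -3 -1)], sign=+1
⇒ 4πI² = 18/1573
I = (-1)√(18/1573/(4π)) = -0.03017637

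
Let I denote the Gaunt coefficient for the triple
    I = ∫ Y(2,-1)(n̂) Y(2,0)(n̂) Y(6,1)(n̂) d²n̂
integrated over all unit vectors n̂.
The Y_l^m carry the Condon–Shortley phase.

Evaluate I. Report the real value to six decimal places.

l₃=6 ∉ [0,4] — triangle fails ⇒ I = 0

0.000000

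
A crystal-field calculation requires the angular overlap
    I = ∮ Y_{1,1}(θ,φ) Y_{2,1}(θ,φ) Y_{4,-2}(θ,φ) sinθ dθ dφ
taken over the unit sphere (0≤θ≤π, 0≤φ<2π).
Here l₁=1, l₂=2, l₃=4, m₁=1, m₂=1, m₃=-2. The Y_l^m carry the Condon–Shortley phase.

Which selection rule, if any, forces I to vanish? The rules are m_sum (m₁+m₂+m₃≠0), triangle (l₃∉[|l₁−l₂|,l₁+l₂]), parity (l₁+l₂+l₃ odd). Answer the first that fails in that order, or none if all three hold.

triangle

m₁+m₂+m₃ = 1 + 1 − 2 = 0  ✓
triangle: |1−2|=1 ≤ l₃=4 ≤ 1+2=3  ✗
parity: l₁+l₂+l₃ = 7 is odd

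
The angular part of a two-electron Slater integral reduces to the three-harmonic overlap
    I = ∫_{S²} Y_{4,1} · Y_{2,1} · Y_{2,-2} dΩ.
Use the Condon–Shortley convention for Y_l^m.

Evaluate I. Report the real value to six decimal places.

Rules hold: Σm=0, L=8 even, 2≤2≤6.
N = 9·5·5 = 225
Δ = 4!·4!·0!/9! = 1/630
Racah Σ t=2..2: t=2:+1/16 = 1/16
⇒ 3j(4 2 2; 0 0 0)² = 2/35, sgn +1
Racah Σ t=3..3: t=3:−1/144 = -1/144
⇒ 3j(4 2 2; 1 1 -2)² = 1/126, sgn -1
4πI² = N·(3j₀)²·(3jₘ)² = 5/49
I = -1·√(0.102041/4π) = -0.09011188

-0.090112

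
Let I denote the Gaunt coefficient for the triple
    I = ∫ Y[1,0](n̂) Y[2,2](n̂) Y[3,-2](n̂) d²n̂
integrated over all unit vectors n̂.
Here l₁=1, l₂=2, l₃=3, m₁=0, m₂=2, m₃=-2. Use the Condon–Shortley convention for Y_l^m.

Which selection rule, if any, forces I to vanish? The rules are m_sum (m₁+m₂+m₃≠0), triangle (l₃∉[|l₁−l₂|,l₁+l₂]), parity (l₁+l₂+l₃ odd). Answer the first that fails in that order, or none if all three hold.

m₁+m₂+m₃ = 0 + 2 − 2 = 0  ✓
triangle: |1−2|=1 ≤ l₃=3 ≤ 1+2=3  ✓
parity: l₁+l₂+l₃ = 6 is even  ✓

none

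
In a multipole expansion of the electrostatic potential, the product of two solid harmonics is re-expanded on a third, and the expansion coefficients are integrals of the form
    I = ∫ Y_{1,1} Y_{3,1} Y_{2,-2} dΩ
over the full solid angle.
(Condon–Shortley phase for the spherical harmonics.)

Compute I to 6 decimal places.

-0.082589

Checks pass: Σm=0; 6 even; l₃=2∈[2,4].
(2·1+1)(2·3+1)(2·2+1) = 105
Δ: 2! 0! 4! / 7! → 1/105
sum: t=1:−1/4 = -1/4
3j²(1 3 2; 0 0 0) = Δ·Π!·Σ² = 3/35  (sign -1)
sum: t=0:+1/48 = 1/48
3j²(1 3 2; 1 1 -2) = Δ·Π!·Σ² = 1/105  (sign +1)
combine: 4πI² = 105·3/35·1/105 = 3/35
take √, sign -1: I = -0.08258890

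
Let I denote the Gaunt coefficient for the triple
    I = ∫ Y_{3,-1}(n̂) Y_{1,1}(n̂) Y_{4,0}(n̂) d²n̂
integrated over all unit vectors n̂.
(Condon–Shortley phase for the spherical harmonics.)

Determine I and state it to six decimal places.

Checks pass: Σm=0; 8 even; l₃=4∈[2,4].
(2·3+1)(2·1+1)(2·4+1) = 189
Δ: 0! 6! 2! / 9! → 1/252
sum: t=0:+1/36 = 1/36
3j²(3 1 4; 0 0 0) = Δ·Π!·Σ² = 4/63  (sign +1)
sum: t=0:+1/96 = 1/96
3j²(3 1 4; -1 1 0) = Δ·Π!·Σ² = 1/42  (sign +1)
combine: 4πI² = 189·4/63·1/42 = 2/7
take √, sign +1: I = 0.15078601

0.150786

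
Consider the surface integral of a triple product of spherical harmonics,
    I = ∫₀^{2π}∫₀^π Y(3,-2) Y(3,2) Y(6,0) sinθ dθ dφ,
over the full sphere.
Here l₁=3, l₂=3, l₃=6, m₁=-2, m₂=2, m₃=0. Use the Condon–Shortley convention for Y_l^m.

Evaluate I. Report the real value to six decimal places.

0.071126

Checks pass: Σm=0; 12 even; l₃=6∈[0,6].
(2·3+1)(2·3+1)(2·6+1) = 637
Δ: 0! 6! 6! / 13! → 1/12012
sum: t=0:+1/1296 = 1/1296
3j²(3 3 6; 0 0 0) = Δ·Π!·Σ² = 100/3003  (sign +1)
sum: t=0:+1/14400 = 1/14400
3j²(3 3 6; -2 2 0) = Δ·Π!·Σ² = 3/1001  (sign +1)
combine: 4πI² = 637·100/3003·3/1001 = 100/1573
take √, sign +1: I = 0.07112638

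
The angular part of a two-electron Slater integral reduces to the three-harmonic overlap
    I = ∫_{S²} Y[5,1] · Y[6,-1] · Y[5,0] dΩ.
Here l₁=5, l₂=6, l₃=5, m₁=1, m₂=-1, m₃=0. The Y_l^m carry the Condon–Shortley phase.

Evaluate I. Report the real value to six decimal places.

-0.072607

m-sum 0 ✓  L=16 even ✓  1≤5≤11 ✓
Π(2lᵢ+1) = 11×13×11 = 1573
triangle coeff Δ(5,6,5) = 1/28588560
Σ_t [1,5]: t=1:−1/345600 t=2:+1/13824 t=3:−1/5184 t=4:+1/13824 t=5:−1/345600 = -7/129600
(3j)²=80/7293 [(5 6 5; 0 0 0)], sign=+1
Σ_t [0,4]: t=0:+1/2073600 t=1:−1/34560 t=2:+1/6912 t=3:−1/10368 t=4:+1/138240 = 7/259200
(3j)²=28/7293 [(5 6 5; 1 -1 0)], sign=-1
⇒ 4πI² = 2240/33813
I = (-1)√(2240/33813/(4π)) = -0.07260679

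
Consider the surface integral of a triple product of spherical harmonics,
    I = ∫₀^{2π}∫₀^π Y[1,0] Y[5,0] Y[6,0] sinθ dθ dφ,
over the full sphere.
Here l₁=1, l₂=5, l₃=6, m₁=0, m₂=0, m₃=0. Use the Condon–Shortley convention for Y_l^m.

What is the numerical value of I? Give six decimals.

0.245154

Rules hold: Σm=0, L=12 even, 4≤6≤6.
N = 3·11·13 = 429
Δ = 0!·2!·10!/13! = 1/858
Racah Σ t=0..0: t=0:+1/14400 = 1/14400
⇒ 3j(1 5 6; 0 0 0)² = 6/143, sgn +1
(m-triple is (0,0,0) — same symbol as above.)
4πI² = N·(3j₀)²·(3jₘ)² = 108/143
I = +1·√(0.755245/4π) = 0.24515397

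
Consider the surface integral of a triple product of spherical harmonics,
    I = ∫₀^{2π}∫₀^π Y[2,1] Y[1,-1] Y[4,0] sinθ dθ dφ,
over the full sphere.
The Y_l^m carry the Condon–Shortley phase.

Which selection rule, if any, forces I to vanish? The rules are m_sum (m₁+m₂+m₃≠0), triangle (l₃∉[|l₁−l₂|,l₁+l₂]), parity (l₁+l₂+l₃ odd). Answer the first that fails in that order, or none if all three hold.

azimuthal sum: 1 − 1 + 0 = 0  ✓
1 ≤ 4 ≤ 3 (triangle on l)  ✗
L = 2 + 1 + 4 = 7 (odd)

triangle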